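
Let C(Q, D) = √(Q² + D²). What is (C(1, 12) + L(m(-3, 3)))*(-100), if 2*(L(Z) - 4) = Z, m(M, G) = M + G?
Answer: -400 - 100*√145 ≈ -1604.2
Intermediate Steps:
m(M, G) = G + M
L(Z) = 4 + Z/2
C(Q, D) = √(D² + Q²)
(C(1, 12) + L(m(-3, 3)))*(-100) = (√(12² + 1²) + (4 + (3 - 3)/2))*(-100) = (√(144 + 1) + (4 + (½)*0))*(-100) = (√145 + (4 + 0))*(-100) = (√145 + 4)*(-100) = (4 + √145)*(-100) = -400 - 100*√145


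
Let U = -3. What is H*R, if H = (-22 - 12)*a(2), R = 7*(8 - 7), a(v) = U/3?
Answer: 238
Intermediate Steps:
a(v) = -1 (a(v) = -3/3 = -3*1/3 = -1)
R = 7 (R = 7*1 = 7)
H = 34 (H = (-22 - 12)*(-1) = -34*(-1) = 34)
H*R = 34*7 = 238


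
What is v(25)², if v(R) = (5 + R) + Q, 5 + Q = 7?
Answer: 1024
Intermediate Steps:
Q = 2 (Q = -5 + 7 = 2)
v(R) = 7 + R (v(R) = (5 + R) + 2 = 7 + R)
v(25)² = (7 + 25)² = 32² = 1024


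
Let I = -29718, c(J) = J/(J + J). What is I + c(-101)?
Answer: -59435/2 ≈ -29718.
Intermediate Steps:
c(J) = ½ (c(J) = J/((2*J)) = J*(1/(2*J)) = ½)
I + c(-101) = -29718 + ½ = -59435/2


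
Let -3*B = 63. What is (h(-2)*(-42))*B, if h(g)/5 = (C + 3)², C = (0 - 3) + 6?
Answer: 158760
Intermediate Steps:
B = -21 (B = -⅓*63 = -21)
C = 3 (C = -3 + 6 = 3)
h(g) = 180 (h(g) = 5*(3 + 3)² = 5*6² = 5*36 = 180)
(h(-2)*(-42))*B = (180*(-42))*(-21) = -7560*(-21) = 158760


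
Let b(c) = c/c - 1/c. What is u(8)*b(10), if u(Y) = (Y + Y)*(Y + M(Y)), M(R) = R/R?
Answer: 648/5 ≈ 129.60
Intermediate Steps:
M(R) = 1
b(c) = 1 - 1/c
u(Y) = 2*Y*(1 + Y) (u(Y) = (Y + Y)*(Y + 1) = (2*Y)*(1 + Y) = 2*Y*(1 + Y))
u(8)*b(10) = (2*8*(1 + 8))*((-1 + 10)/10) = (2*8*9)*((⅒)*9) = 144*(9/10) = 648/5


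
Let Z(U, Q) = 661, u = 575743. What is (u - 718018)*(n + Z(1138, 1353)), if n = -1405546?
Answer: 199880013375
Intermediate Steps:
(u - 718018)*(n + Z(1138, 1353)) = (575743 - 718018)*(-1405546 + 661) = -142275*(-1404885) = 199880013375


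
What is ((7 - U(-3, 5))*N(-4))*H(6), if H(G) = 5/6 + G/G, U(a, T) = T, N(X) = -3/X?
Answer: 11/4 ≈ 2.7500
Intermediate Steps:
H(G) = 11/6 (H(G) = 5*(1/6) + 1 = 5/6 + 1 = 11/6)
((7 - U(-3, 5))*N(-4))*H(6) = ((7 - 1*5)*(-3/(-4)))*(11/6) = ((7 - 5)*(-3*(-1/4)))*(11/6) = (2*(3/4))*(11/6) = (3/2)*(11/6) = 11/4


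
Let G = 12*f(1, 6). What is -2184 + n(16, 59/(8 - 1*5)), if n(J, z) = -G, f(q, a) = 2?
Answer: -2208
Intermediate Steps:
G = 24 (G = 12*2 = 24)
n(J, z) = -24 (n(J, z) = -1*24 = -24)
-2184 + n(16, 59/(8 - 1*5)) = -2184 - 24 = -2208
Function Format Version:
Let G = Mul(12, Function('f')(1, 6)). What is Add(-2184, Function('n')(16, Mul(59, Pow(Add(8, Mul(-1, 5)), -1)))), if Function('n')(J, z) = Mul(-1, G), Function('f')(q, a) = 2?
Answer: -2208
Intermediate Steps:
G = 24 (G = Mul(12, 2) = 24)
Function('n')(J, z) = -24 (Function('n')(J, z) = Mul(-1, 24) = -24)
Add(-2184, Function('n')(16, Mul(59, Pow(Add(8, Mul(-1, 5)), -1)))) = Add(-2184, -24) = -2208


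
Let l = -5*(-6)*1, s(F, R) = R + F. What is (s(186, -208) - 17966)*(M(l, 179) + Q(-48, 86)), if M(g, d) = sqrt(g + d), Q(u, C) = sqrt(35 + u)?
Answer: -17988*sqrt(209) - 17988*I*sqrt(13) ≈ -2.6005e+5 - 64857.0*I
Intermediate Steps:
s(F, R) = F + R
l = 30 (l = 30*1 = 30)
M(g, d) = sqrt(d + g)
(s(186, -208) - 17966)*(M(l, 179) + Q(-48, 86)) = ((186 - 208) - 17966)*(sqrt(179 + 30) + sqrt(35 - 48)) = (-22 - 17966)*(sqrt(209) + sqrt(-13)) = -17988*(sqrt(209) + I*sqrt(13)) = -17988*sqrt(209) - 17988*I*sqrt(13)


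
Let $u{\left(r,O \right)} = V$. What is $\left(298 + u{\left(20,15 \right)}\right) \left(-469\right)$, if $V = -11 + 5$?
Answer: $-136948$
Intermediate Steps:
$V = -6$
$u{\left(r,O \right)} = -6$
$\left(298 + u{\left(20,15 \right)}\right) \left(-469\right) = \left(298 - 6\right) \left(-469\right) = 292 \left(-469\right) = -136948$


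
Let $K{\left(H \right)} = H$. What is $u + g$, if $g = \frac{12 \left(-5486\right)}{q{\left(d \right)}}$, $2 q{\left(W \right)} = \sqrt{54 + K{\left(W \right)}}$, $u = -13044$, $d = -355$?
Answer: $-13044 + \frac{131664 i \sqrt{301}}{301} \approx -13044.0 + 7589.0 i$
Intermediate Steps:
$q{\left(W \right)} = \frac{\sqrt{54 + W}}{2}$
$g = \frac{131664 i \sqrt{301}}{301}$ ($g = \frac{12 \left(-5486\right)}{\frac{1}{2} \sqrt{54 - 355}} = - \frac{65832}{\frac{1}{2} \sqrt{-301}} = - \frac{65832}{\frac{1}{2} i \sqrt{301}} = - 65832 \left(- \frac{2 i \sqrt{301}}{301}\right) = \frac{131664 i \sqrt{301}}{301} \approx 7589.0 i$)
$u + g = -13044 + \frac{131664 i \sqrt{301}}{301}$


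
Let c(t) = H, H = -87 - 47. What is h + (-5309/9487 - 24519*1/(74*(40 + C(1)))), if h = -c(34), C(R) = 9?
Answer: 4357719321/34399862 ≈ 126.68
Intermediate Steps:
H = -134
c(t) = -134
h = 134 (h = -1*(-134) = 134)
h + (-5309/9487 - 24519*1/(74*(40 + C(1)))) = 134 + (-5309/9487 - 24519*1/(74*(40 + 9))) = 134 + (-5309*1/9487 - 24519/(49*74)) = 134 + (-5309/9487 - 24519/3626) = 134 - 251862187/34399862 = 4357719321/34399862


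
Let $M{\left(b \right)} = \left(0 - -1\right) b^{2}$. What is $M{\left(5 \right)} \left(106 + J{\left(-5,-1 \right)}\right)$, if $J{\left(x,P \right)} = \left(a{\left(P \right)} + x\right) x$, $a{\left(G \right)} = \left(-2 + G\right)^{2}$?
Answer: $2150$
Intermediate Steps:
$M{\left(b \right)} = b^{2}$ ($M{\left(b \right)} = \left(0 + 1\right) b^{2} = 1 b^{2} = b^{2}$)
$J{\left(x,P \right)} = x \left(x + \left(-2 + P\right)^{2}\right)$ ($J{\left(x,P \right)} = \left(\left(-2 + P\right)^{2} + x\right) x = \left(x + \left(-2 + P\right)^{2}\right) x = x \left(x + \left(-2 + P\right)^{2}\right)$)
$M{\left(5 \right)} \left(106 + J{\left(-5,-1 \right)}\right) = 5^{2} \left(106 - 5 \left(-5 + \left(-2 - 1\right)^{2}\right)\right) = 25 \left(106 - 5 \left(-5 + \left(-3\right)^{2}\right)\right) = 25 \left(106 - 5 \left(-5 + 9\right)\right) = 25 \left(106 - 20\right) = 25 \cdot 86 = 2150$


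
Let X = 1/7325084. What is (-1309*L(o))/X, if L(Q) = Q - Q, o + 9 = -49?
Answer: 0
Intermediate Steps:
o = -58 (o = -9 - 49 = -58)
L(Q) = 0
X = 1/7325084 ≈ 1.3652e-7
(-1309*L(o))/X = (-1309*0)/(1/7325084) = 0*7325084 = 0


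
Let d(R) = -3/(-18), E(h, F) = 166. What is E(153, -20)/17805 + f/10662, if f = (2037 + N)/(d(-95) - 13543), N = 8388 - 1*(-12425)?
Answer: 23562508124/2570929632645 ≈ 0.0091650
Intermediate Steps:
N = 20813 (N = 8388 + 12425 = 20813)
d(R) = 1/6 (d(R) = -3*(-1/18) = 1/6)
f = -137100/81257 (f = (2037 + 20813)/(1/6 - 13543) = 22850/(-81257/6) = 22850*(-6/81257) = -137100/81257 ≈ -1.6872)
E(153, -20)/17805 + f/10662 = 166/17805 - 137100/81257/10662 = 166*(1/17805) - 137100/81257*1/10662 = 166/17805 - 22850/144393689 = 23562508124/2570929632645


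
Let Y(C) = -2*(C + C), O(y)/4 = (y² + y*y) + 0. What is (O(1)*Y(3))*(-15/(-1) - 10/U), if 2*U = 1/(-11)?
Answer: -22560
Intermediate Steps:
U = -1/22 (U = (½)/(-11) = (½)*(-1/11) = -1/22 ≈ -0.045455)
O(y) = 8*y² (O(y) = 4*((y² + y*y) + 0) = 4*((y² + y²) + 0) = 4*(2*y² + 0) = 4*(2*y²) = 8*y²)
Y(C) = -4*C
(O(1)*Y(3))*(-15/(-1) - 10/U) = ((8*1²)*(-4*3))*(-15/(-1) - 10/(-1/22)) = ((8*1)*(-12))*(-15*(-1) - 10*(-22)) = (8*(-12))*(15 + 220) = -96*235 = -22560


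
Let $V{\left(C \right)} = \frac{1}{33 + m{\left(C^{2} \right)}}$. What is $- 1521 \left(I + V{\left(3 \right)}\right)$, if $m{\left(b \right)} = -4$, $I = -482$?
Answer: $\frac{21259017}{29} \approx 7.3307 \cdot 10^{5}$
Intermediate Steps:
$V{\left(C \right)} = \frac{1}{29}$ ($V{\left(C \right)} = \frac{1}{33 - 4} = \frac{1}{29}$)
$- 1521 \left(I + V{\left(3 \right)}\right) = - 1521 \left(-482 + \frac{1}{29}\right) = \left(-1521\right) \left(- \frac{13977}{29}\right) = \frac{21259017}{29}$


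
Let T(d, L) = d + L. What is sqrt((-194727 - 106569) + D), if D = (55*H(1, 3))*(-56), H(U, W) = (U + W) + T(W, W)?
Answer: 8*I*sqrt(5189) ≈ 576.28*I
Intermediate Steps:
T(d, L) = L + d
H(U, W) = U + 3*W (H(U, W) = (U + W) + (W + W) = (U + W) + 2*W = U + 3*W)
D = -30800 (D = (55*(1 + 3*3))*(-56) = (55*(1 + 9))*(-56) = (55*10)*(-56) = 550*(-56) = -30800)
sqrt((-194727 - 106569) + D) = sqrt((-194727 - 106569) - 30800) = sqrt(-301296 - 30800) = sqrt(-332096) = 8*I*sqrt(5189)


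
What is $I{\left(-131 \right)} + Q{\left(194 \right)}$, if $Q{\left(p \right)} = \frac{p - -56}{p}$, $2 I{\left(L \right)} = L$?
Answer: $- \frac{12457}{194} \approx -64.211$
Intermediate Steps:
$I{\left(L \right)} = \frac{L}{2}$
$Q{\left(p \right)} = \frac{56 + p}{p}$ ($Q{\left(p \right)} = \frac{p + 56}{p} = \frac{56 + p}{p}$)
$I{\left(-131 \right)} + Q{\left(194 \right)} = \frac{1}{2} \left(-131\right) + \frac{56 + 194}{194} = - \frac{131}{2} + \frac{1}{194} \cdot 250 = - \frac{131}{2} + \frac{125}{97} = - \frac{12457}{194}$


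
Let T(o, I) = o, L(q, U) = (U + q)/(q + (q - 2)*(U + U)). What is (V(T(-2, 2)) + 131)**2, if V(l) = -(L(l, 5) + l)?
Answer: 3470769/196 ≈ 17708.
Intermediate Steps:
L(q, U) = (U + q)/(q + 2*U*(-2 + q)) (L(q, U) = (U + q)/(q + (-2 + q)*(2*U)) = (U + q)/(q + 2*U*(-2 + q)))
V(l) = -l - (5 + l)/(-20 + 11*l) (V(l) = -((5 + l)/(l - 4*5 + 2*5*l) + l) = -((5 + l)/(l - 20 + 10*l) + l) = -((5 + l)/(-20 + 11*l) + l) = -(l + (5 + l)/(-20 + 11*l)) = -l - (5 + l)/(-20 + 11*l))
(V(T(-2, 2)) + 131)**2 = ((-5 - 11*(-2)**2 + 19*(-2))/(-20 + 11*(-2)) + 131)**2 = ((-5 - 11*4 - 38)/(-20 - 22) + 131)**2 = ((-5 - 44 - 38)/(-42) + 131)**2 = (-1/42*(-87) + 131)**2 = (29/14 + 131)**2 = (1863/14)**2 = 3470769/196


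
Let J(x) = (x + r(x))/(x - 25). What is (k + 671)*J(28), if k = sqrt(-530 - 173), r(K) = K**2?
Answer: 544852/3 + 812*I*sqrt(703)/3 ≈ 1.8162e+5 + 7176.5*I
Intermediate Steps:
J(x) = (x + x**2)/(-25 + x) (J(x) = (x + x**2)/(x - 25) = (x + x**2)/(-25 + x))
k = I*sqrt(703) (k = sqrt(-703) = I*sqrt(703) ≈ 26.514*I)
(k + 671)*J(28) = (I*sqrt(703) + 671)*(28*(1 + 28)/(-25 + 28)) = (671 + I*sqrt(703))*(28*29/3) = (671 + I*sqrt(703))*(28*(1/3)*29) = (671 + I*sqrt(703))*(812/3) = 544852/3 + 812*I*sqrt(703)/3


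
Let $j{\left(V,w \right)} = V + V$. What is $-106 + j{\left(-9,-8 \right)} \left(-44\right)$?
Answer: $686$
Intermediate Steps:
$j{\left(V,w \right)} = 2 V$
$-106 + j{\left(-9,-8 \right)} \left(-44\right) = -106 + 2 \left(-9\right) \left(-44\right) = -106 - -792 = -106 + 792 = 686$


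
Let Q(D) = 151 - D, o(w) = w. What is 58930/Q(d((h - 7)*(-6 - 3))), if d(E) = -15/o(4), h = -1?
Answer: 235720/619 ≈ 380.81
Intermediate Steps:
d(E) = -15/4
58930/Q(d((h - 7)*(-6 - 3))) = 58930/(151 - 1*(-15/4)) = 58930/(151 + 15/4) = 58930/(619/4) = 58930*(4/619) = 235720/619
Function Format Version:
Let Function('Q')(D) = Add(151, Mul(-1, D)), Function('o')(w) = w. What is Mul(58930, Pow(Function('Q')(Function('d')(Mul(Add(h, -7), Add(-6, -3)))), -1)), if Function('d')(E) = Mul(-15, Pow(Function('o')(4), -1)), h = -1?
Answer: Rational(235720, 619) ≈ 380.81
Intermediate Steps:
Function('d')(E) = Rational(-15, 4) (Function('d')(E) = Mul(-15, Pow(4, -1)) = Mul(-15, Rational(1, 4)) = Rational(-15, 4))
Mul(58930, Pow(Function('Q')(Function('d')(Mul(Add(h, -7), Add(-6, -3)))), -1)) = Mul(58930, Pow(Add(151, Mul(-1, Rational(-15, 4))), -1)) = Mul(58930, Pow(Add(151, Rational(15, 4)), -1)) = Mul(58930, Pow(Rational(619, 4), -1)) = Mul(58930, Rational(4, 619)) = Rational(235720, 619)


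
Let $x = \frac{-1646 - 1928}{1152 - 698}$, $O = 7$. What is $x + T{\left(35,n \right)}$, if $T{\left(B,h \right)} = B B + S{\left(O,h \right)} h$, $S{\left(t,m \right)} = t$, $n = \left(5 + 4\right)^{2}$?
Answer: $\frac{404997}{227} \approx 1784.1$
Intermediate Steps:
$n = 81$ ($n = 9^{2} = 81$)
$T{\left(B,h \right)} = B^{2} + 7 h$ ($T{\left(B,h \right)} = B B + 7 h = B^{2} + 7 h$)
$x = - \frac{1787}{227}$ ($x = - \frac{3574}{454} = \left(-3574\right) \frac{1}{454} = - \frac{1787}{227} \approx -7.8722$)
$x + T{\left(35,n \right)} = - \frac{1787}{227} + \left(35^{2} + 7 \cdot 81\right) = - \frac{1787}{227} + \left(1225 + 567\right) = - \frac{1787}{227} + 1792 = \frac{404997}{227}$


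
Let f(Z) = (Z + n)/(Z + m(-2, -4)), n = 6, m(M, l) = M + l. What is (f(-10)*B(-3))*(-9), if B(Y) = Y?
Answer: 27/4 ≈ 6.7500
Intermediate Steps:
f(Z) = (6 + Z)/(-6 + Z) (f(Z) = (Z + 6)/(Z + (-2 - 4)) = (6 + Z)/(Z - 6) = (6 + Z)/(-6 + Z))
(f(-10)*B(-3))*(-9) = (((6 - 10)/(-6 - 10))*(-3))*(-9) = ((-4/(-16))*(-3))*(-9) = (-1/16*(-4)*(-3))*(-9) = ((¼)*(-3))*(-9) = -¾*(-9) = 27/4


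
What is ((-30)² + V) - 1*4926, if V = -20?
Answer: -4046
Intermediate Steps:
((-30)² + V) - 1*4926 = ((-30)² - 20) - 1*4926 = (900 - 20) - 4926 = 880 - 4926 = -4046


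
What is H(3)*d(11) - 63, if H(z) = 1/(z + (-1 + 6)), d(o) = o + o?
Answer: -241/4 ≈ -60.250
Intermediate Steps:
d(o) = 2*o
H(z) = 1/(5 + z) (H(z) = 1/(z + 5) = 1/(5 + z))
H(3)*d(11) - 63 = (2*11)/(5 + 3) - 63 = 22/8 - 63 = (⅛)*22 - 63 = 11/4 - 63 = -241/4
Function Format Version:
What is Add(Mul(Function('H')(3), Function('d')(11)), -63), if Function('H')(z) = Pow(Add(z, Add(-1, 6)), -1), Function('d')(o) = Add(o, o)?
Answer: Rational(-241, 4) ≈ -60.250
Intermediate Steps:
Function('d')(o) = Mul(2, o)
Function('H')(z) = Pow(Add(5, z), -1) (Function('H')(z) = Pow(Add(z, 5), -1) = Pow(Add(5, z), -1))
Add(Mul(Function('H')(3), Function('d')(11)), -63) = Add(Mul(Pow(Add(5, 3), -1), Mul(2, 11)), -63) = Add(Mul(Pow(8, -1), 22), -63) = Add(Mul(Rational(1, 8), 22), -63) = Add(Rational(11, 4), -63) = Rational(-241, 4)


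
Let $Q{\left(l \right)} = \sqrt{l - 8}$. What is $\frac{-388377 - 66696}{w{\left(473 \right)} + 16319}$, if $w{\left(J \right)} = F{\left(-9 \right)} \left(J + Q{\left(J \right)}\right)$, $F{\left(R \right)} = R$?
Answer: $- \frac{5489090526}{145454179} - \frac{4095657 \sqrt{465}}{145454179} \approx -38.345$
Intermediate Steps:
$Q{\left(l \right)} = \sqrt{-8 + l}$
$w{\left(J \right)} = - 9 J - 9 \sqrt{-8 + J}$ ($w{\left(J \right)} = - 9 \left(J + \sqrt{-8 + J}\right) = - 9 J - 9 \sqrt{-8 + J}$)
$\frac{-388377 - 66696}{w{\left(473 \right)} + 16319} = \frac{-388377 - 66696}{\left(\left(-9\right) 473 - 9 \sqrt{-8 + 473}\right) + 16319} = - \frac{455073}{\left(-4257 - 9 \sqrt{465}\right) + 16319} = - \frac{455073}{12062 - 9 \sqrt{465}}$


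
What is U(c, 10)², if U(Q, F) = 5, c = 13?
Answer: 25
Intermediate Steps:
U(c, 10)² = 5² = 25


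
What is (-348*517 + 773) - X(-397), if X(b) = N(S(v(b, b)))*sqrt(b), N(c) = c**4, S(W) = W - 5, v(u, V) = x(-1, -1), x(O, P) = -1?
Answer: -179143 - 1296*I*sqrt(397) ≈ -1.7914e+5 - 25823.0*I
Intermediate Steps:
v(u, V) = -1
S(W) = -5 + W
X(b) = 1296*sqrt(b) (X(b) = (-5 - 1)**4*sqrt(b) = (-6)**4*sqrt(b) = 1296*sqrt(b))
(-348*517 + 773) - X(-397) = (-348*517 + 773) - 1296*sqrt(-397) = (-179916 + 773) - 1296*I*sqrt(397) = -179143 - 1296*I*sqrt(397)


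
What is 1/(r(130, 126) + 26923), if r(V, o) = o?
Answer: 1/27049 ≈ 3.6970e-5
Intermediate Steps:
1/(r(130, 126) + 26923) = 1/(126 + 26923) = 1/27049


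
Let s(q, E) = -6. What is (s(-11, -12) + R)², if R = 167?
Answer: 25921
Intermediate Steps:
(s(-11, -12) + R)² = (-6 + 167)² = 161² = 25921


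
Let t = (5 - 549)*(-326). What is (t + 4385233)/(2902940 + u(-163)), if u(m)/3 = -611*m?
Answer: 4562577/3201719 ≈ 1.4250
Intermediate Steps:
u(m) = -1833*m (u(m) = 3*(-611*m) = -1833*m)
t = 177344 (t = -544*(-326) = 177344)
(t + 4385233)/(2902940 + u(-163)) = (177344 + 4385233)/(2902940 - 1833*(-163)) = 4562577/(2902940 + 298779) = 4562577/3201719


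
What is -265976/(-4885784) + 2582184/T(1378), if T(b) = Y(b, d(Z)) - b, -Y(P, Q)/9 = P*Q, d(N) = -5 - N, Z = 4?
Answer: 197583038539/8415762940 ≈ 23.478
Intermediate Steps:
Y(P, Q) = -9*P*Q
T(b) = 80*b (T(b) = -9*b*(-5 - 1*4) - b = -9*b*(-5 - 4) - b = -9*b*(-9) - b = 81*b - b = 80*b)
-265976/(-4885784) + 2582184/T(1378) = -265976/(-4885784) + 2582184/((80*1378)) = -265976*(-1/4885784) + 2582184/110240 = 33247/610723 + 2582184*(1/110240) = 33247/610723 + 322773/13780 = 197583038539/8415762940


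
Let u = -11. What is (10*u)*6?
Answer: -660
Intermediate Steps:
(10*u)*6 = (10*(-11))*6 = -110*6 = -660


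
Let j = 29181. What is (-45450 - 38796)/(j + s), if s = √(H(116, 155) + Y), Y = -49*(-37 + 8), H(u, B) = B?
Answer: -2458382526/851529185 + 168492*√394/851529185 ≈ -2.8831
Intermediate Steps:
Y = 1421 (Y = -49*(-29) = 1421)
s = 2*√394 (s = √(155 + 1421) = √1576 = 2*√394 ≈ 39.699)
(-45450 - 38796)/(j + s) = (-45450 - 38796)/(29181 + 2*√394) = -84246/(29181 + 2*√394)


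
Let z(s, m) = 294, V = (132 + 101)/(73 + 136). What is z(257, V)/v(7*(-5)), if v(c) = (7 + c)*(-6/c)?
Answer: -245/4 ≈ -61.250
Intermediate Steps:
v(c) = -6*(7 + c)/c
V = 233/209 ≈ 1.1148
z(257, V)/v(7*(-5)) = 294/(-6 - 42/(7*(-5))) = 294/(-6 - 42/(-35)) = 294/(-6 - 42*(-1/35)) = 294/(-6 + 6/5) = 294/(-24/5) = 294*(-5/24) = -245/4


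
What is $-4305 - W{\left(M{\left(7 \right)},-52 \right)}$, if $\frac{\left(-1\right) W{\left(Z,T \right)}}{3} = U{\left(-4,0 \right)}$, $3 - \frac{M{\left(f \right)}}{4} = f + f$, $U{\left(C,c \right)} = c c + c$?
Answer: $-4305$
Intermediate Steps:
$U{\left(C,c \right)} = c + c^{2}$ ($U{\left(C,c \right)} = c^{2} + c = c + c^{2}$)
$M{\left(f \right)} = 12 - 8 f$ ($M{\left(f \right)} = 12 - 4 \left(f + f\right) = 12 - 4 \cdot 2 f = 12 - 8 f$)
$W{\left(Z,T \right)} = 0$ ($W{\left(Z,T \right)} = - 3 \cdot 0 \left(1 + 0\right) = - 3 \cdot 0 \cdot 1 = \left(-3\right) 0 = 0$)
$-4305 - W{\left(M{\left(7 \right)},-52 \right)} = -4305 - 0 = -4305 + 0 = -4305$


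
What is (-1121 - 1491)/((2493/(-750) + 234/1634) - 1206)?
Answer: 533501000/246975177 ≈ 2.1601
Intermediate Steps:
(-1121 - 1491)/((2493/(-750) + 234/1634) - 1206) = -2612/((2493*(-1/750) + 234*(1/1634)) - 1206) = -2612/((-831/250 + 117/817) - 1206) = -2612/(-649677/204250 - 1206) = -2612/(-246975177/204250) = -2612*(-204250/246975177) = 533501000/246975177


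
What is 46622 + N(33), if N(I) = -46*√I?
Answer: 46622 - 46*√33 ≈ 46358.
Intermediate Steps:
46622 + N(33) = 46622 - 46*√33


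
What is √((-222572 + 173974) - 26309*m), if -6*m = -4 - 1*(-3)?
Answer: I*√1907382/6 ≈ 230.18*I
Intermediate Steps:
m = ⅙ (m = -(-4 - 1*(-3))/6 = -(-4 + 3)/6 = -⅙*(-1) = ⅙ ≈ 0.16667)
√((-222572 + 173974) - 26309*m) = √((-222572 + 173974) - 26309*⅙) = √(-48598 - 26309/6) = √(-317897/6) = I*√1907382/6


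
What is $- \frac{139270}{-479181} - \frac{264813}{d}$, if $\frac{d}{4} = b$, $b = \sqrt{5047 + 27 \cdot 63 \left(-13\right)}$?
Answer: $\frac{139270}{479181} + \frac{264813 i \sqrt{17066}}{68264} \approx 0.29064 + 506.77 i$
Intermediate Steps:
$b = i \sqrt{17066}$ ($b = \sqrt{5047 + 1701 \left(-13\right)} = \sqrt{5047 - 22113} = \sqrt{-17066} = i \sqrt{17066} \approx 130.64 i$)
$d = 4 i \sqrt{17066} \approx 522.55 i$
$- \frac{139270}{-479181} - \frac{264813}{d} = - \frac{139270}{-479181} - \frac{264813}{4 i \sqrt{17066}} = \left(-139270\right) \left(- \frac{1}{479181}\right) - 264813 \left(- \frac{i \sqrt{17066}}{68264}\right) = \frac{139270}{479181} + \frac{264813 i \sqrt{17066}}{68264}$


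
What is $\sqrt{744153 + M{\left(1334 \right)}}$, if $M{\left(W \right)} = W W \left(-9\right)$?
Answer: $i \sqrt{15271851} \approx 3907.9 i$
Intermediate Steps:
$M{\left(W \right)} = - 9 W^{2}$ ($M{\left(W \right)} = W^{2} \left(-9\right) = - 9 W^{2}$)
$\sqrt{744153 + M{\left(1334 \right)}} = \sqrt{744153 - 9 \cdot 1334^{2}} = \sqrt{744153 - 16016004} = \sqrt{-15271851} = i \sqrt{15271851}$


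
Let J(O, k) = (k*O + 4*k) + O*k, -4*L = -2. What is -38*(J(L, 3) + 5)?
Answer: -760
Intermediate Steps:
L = 1/2 (L = -1/4*(-2) = 1/2 ≈ 0.50000)
J(O, k) = 4*k + 2*O*k (J(O, k) = (O*k + 4*k) + O*k = (4*k + O*k) + O*k = 4*k + 2*O*k)
-38*(J(L, 3) + 5) = -38*(2*3*(2 + 1/2) + 5) = -38*(2*3*(5/2) + 5) = -38*(15 + 5) = -38*20 = -760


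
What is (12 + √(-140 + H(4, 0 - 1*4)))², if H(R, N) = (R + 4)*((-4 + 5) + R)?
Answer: 44 + 240*I ≈ 44.0 + 240.0*I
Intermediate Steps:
H(R, N) = (1 + R)*(4 + R) (H(R, N) = (4 + R)*(1 + R) = (1 + R)*(4 + R))
(12 + √(-140 + H(4, 0 - 1*4)))² = (12 + √(-140 + (4 + 4² + 5*4)))² = (12 + √(-140 + (4 + 16 + 20)))² = (12 + √(-140 + 40))² = (12 + √(-100))² = (12 + 10*I)²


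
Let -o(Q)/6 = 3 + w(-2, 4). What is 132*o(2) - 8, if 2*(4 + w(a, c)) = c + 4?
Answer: -2384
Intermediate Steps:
w(a, c) = -2 + c/2 (w(a, c) = -4 + (c + 4)/2 = -4 + (4 + c)/2 = -4 + (2 + c/2) = -2 + c/2)
o(Q) = -18 (o(Q) = -6*(3 + (-2 + (1/2)*4)) = -6*(3 + (-2 + 2)) = -6*(3 + 0) = -6*3 = -18)
132*o(2) - 8 = 132*(-18) - 8 = -2376 - 8 = -2384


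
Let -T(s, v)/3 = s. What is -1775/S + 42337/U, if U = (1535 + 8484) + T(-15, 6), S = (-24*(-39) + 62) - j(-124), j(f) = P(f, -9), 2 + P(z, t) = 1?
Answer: 660299/271728 ≈ 2.4300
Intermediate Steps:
P(z, t) = -1 (P(z, t) = -2 + 1 = -1)
T(s, v) = -3*s
j(f) = -1
S = 999 (S = (-24*(-39) + 62) - 1*(-1) = (936 + 62) + 1 = 998 + 1 = 999)
U = 10064 (U = (1535 + 8484) - 3*(-15) = 10019 + 45 = 10064)
-1775/S + 42337/U = -1775/999 + 42337/10064 = 660299/271728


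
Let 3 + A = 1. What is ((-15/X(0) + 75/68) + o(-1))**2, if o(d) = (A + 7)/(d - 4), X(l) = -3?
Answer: 120409/4624 ≈ 26.040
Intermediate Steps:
A = -2 (A = -3 + 1 = -2)
o(d) = 5/(-4 + d) (o(d) = (-2 + 7)/(d - 4) = 5/(-4 + d))
((-15/X(0) + 75/68) + o(-1))**2 = ((-15/(-3) + 75/68) + 5/(-4 - 1))**2 = ((-15*(-1/3) + 75*(1/68)) + 5/(-5))**2 = ((5 + 75/68) + 5*(-1/5))**2 = (415/68 - 1)**2 = (347/68)**2 = 120409/4624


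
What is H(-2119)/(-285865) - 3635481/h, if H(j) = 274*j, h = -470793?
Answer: 437534005541/44861080315 ≈ 9.7531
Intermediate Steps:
H(-2119)/(-285865) - 3635481/h = (274*(-2119))/(-285865) - 3635481/(-470793) = -580606*(-1/285865) - 3635481*(-1/470793) = 580606/285865 + 1211827/156931 = 437534005541/44861080315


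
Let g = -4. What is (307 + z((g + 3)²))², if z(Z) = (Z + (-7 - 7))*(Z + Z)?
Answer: 78961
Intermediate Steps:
z(Z) = 2*Z*(-14 + Z) (z(Z) = (Z - 14)*(2*Z) = (-14 + Z)*(2*Z) = 2*Z*(-14 + Z))
(307 + z((g + 3)²))² = (307 + 2*(-4 + 3)²*(-14 + (-4 + 3)²))² = (307 + 2*(-1)²*(-14 + (-1)²))² = (307 + 2*1*(-14 + 1))² = (307 + 2*1*(-13))² = (307 - 26)² = 281² = 78961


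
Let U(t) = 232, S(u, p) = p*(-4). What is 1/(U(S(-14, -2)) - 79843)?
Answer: -1/79611 ≈ -1.2561e-5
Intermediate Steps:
S(u, p) = -4*p
1/(U(S(-14, -2)) - 79843) = 1/(232 - 79843) = 1/(-79611) = -1/79611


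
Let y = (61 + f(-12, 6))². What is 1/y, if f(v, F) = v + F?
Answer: 1/3025 ≈ 0.00033058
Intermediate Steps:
f(v, F) = F + v
y = 3025 (y = (61 + (6 - 12))² = (61 - 6)² = 55² = 3025)
1/y = 1/3025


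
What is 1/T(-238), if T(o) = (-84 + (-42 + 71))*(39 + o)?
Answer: 1/10945 ≈ 9.1366e-5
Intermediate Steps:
T(o) = -2145 - 55*o (T(o) = (-84 + 29)*(39 + o) = -55*(39 + o) = -2145 - 55*o)
1/T(-238) = 1/(-2145 - 55*(-238)) = 1/(-2145 + 13090) = 1/10945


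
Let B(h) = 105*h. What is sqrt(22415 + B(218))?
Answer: sqrt(45305) ≈ 212.85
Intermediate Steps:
sqrt(22415 + B(218)) = sqrt(22415 + 105*218) = sqrt(22415 + 22890) = sqrt(45305)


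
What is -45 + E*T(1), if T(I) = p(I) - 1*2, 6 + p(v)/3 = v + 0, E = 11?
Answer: -232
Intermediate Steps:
p(v) = -18 + 3*v (p(v) = -18 + 3*(v + 0) = -18 + 3*v)
T(I) = -20 + 3*I (T(I) = (-18 + 3*I) - 1*2 = (-18 + 3*I) - 2 = -20 + 3*I)
-45 + E*T(1) = -45 + 11*(-20 + 3*1) = -45 + 11*(-20 + 3) = -45 + 11*(-17) = -45 - 187 = -232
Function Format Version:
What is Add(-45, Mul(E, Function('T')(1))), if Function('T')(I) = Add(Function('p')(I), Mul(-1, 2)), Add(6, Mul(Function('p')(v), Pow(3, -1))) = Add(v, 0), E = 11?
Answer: -232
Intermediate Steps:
Function('p')(v) = Add(-18, Mul(3, v)) (Function('p')(v) = Add(-18, Mul(3, Add(v, 0))) = Add(-18, Mul(3, v)))
Function('T')(I) = Add(-20, Mul(3, I)) (Function('T')(I) = Add(Add(-18, Mul(3, I)), Mul(-1, 2)) = Add(Add(-18, Mul(3, I)), -2) = Add(-20, Mul(3, I)))
Add(-45, Mul(E, Function('T')(1))) = Add(-45, Mul(11, Add(-20, Mul(3, 1)))) = Add(-45, Mul(11, Add(-20, 3))) = Add(-45, Mul(11, -17)) = Add(-45, -187) = -232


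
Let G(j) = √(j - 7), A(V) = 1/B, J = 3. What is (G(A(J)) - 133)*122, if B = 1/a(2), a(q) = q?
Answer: -16226 + 122*I*√5 ≈ -16226.0 + 272.8*I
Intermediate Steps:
B = ½ (B = 1/2 = ½ ≈ 0.50000)
A(V) = 2 (A(V) = 1/(½) = 2)
G(j) = √(-7 + j)
(G(A(J)) - 133)*122 = (√(-7 + 2) - 133)*122 = (√(-5) - 133)*122 = (I*√5 - 133)*122 = (-133 + I*√5)*122 = -16226 + 122*I*√5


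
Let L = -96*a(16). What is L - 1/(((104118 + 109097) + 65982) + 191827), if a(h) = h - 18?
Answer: 90436607/471024 ≈ 192.00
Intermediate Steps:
a(h) = -18 + h
L = 192 (L = -96*(-18 + 16) = -96*(-2) = 192)
L - 1/(((104118 + 109097) + 65982) + 191827) = 192 - 1/(((104118 + 109097) + 65982) + 191827) = 192 - 1/((213215 + 65982) + 191827) = 192 - 1/(279197 + 191827) = 192 - 1/471024 = 90436607/471024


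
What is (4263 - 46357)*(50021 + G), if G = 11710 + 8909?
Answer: -2973520160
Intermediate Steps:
G = 20619
(4263 - 46357)*(50021 + G) = (4263 - 46357)*(50021 + 20619) = -42094*70640 = -2973520160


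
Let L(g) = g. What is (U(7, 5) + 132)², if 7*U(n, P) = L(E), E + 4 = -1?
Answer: 844561/49 ≈ 17236.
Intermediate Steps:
E = -5 (E = -4 - 1 = -5)
U(n, P) = -5/7 (U(n, P) = (⅐)*(-5) = -5/7)
(U(7, 5) + 132)² = (-5/7 + 132)² = (919/7)² = 844561/49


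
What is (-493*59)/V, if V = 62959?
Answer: -1003/2171 ≈ -0.46200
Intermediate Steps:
(-493*59)/V = -493*59/62959 = -29087*1/62959 = -1003/2171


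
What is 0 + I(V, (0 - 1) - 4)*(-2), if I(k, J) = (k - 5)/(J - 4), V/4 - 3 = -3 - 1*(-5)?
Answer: 10/3 ≈ 3.3333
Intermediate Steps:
V = 20 (V = 12 + 4*(-3 - 1*(-5)) = 12 + 4*(-3 + 5) = 12 + 4*2 = 12 + 8 = 20)
I(k, J) = (-5 + k)/(-4 + J)
0 + I(V, (0 - 1) - 4)*(-2) = 0 + ((-5 + 20)/(-4 + ((0 - 1) - 4)))*(-2) = 0 + (15/(-4 + (-1 - 4)))*(-2) = 0 + (15/(-4 - 5))*(-2) = 0 + (15/(-9))*(-2) = 0 - 1/9*15*(-2) = 0 - 5/3*(-2) = 0 + 10/3 = 10/3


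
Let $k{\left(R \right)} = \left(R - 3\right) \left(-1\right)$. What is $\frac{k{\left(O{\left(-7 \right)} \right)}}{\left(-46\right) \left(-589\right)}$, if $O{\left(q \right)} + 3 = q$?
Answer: $\frac{13}{27094} \approx 0.00047981$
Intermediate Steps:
$O{\left(q \right)} = -3 + q$
$k{\left(R \right)} = 3 - R$ ($k{\left(R \right)} = \left(-3 + R\right) \left(-1\right) = 3 - R$)
$\frac{k{\left(O{\left(-7 \right)} \right)}}{\left(-46\right) \left(-589\right)} = \frac{3 - \left(-3 - 7\right)}{\left(-46\right) \left(-589\right)} = \frac{3 - -10}{27094} = \left(3 + 10\right) \frac{1}{27094} = 13 \cdot \frac{1}{27094} = \frac{13}{27094}$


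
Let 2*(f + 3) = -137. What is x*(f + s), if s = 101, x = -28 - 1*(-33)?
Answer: 295/2 ≈ 147.50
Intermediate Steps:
x = 5 (x = -28 + 33 = 5)
f = -143/2 (f = -3 + (½)*(-137) = -3 - 137/2 = -143/2 ≈ -71.500)
x*(f + s) = 5*(-143/2 + 101) = 5*(59/2) = 295/2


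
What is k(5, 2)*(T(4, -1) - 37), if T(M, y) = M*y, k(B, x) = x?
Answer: -82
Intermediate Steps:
k(5, 2)*(T(4, -1) - 37) = 2*(4*(-1) - 37) = 2*(-4 - 37) = 2*(-41) = -82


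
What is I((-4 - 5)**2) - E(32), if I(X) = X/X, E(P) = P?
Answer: -31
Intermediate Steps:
I(X) = 1
I((-4 - 5)**2) - E(32) = 1 - 1*32 = 1 - 32 = -31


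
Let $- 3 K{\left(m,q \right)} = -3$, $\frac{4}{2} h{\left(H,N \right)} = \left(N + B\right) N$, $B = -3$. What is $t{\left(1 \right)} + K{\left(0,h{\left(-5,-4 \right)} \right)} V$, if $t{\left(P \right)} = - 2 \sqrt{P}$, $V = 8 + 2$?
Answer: $8$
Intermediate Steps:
$h{\left(H,N \right)} = \frac{N \left(-3 + N\right)}{2}$ ($h{\left(H,N \right)} = \frac{\left(N - 3\right) N}{2} = \frac{\left(-3 + N\right) N}{2} = \frac{N \left(-3 + N\right)}{2}$)
$K{\left(m,q \right)} = 1$ ($K{\left(m,q \right)} = \left(- \frac{1}{3}\right) \left(-3\right) = 1$)
$V = 10$
$t{\left(1 \right)} + K{\left(0,h{\left(-5,-4 \right)} \right)} V = - 2 \sqrt{1} + 1 \cdot 10 = \left(-2\right) 1 + 10 = -2 + 10 = 8$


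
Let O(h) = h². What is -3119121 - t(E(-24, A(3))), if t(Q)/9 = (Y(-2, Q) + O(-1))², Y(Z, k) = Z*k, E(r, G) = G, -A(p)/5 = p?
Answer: -3127770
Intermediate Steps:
A(p) = -5*p
t(Q) = 9*(1 - 2*Q)² (t(Q) = 9*(-2*Q + (-1)²)² = 9*(-2*Q + 1)² = 9*(1 - 2*Q)²)
-3119121 - t(E(-24, A(3))) = -3119121 - 9*(-1 + 2*(-5*3))² = -3119121 - 9*(-1 + 2*(-15))² = -3119121 - 9*(-1 - 30)² = -3119121 - 9*(-31)² = -3119121 - 9*961 = -3119121 - 1*8649 = -3119121 - 8649 = -3127770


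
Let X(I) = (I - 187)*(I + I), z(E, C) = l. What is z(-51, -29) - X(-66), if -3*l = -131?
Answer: -100057/3 ≈ -33352.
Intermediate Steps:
l = 131/3 (l = -⅓*(-131) = 131/3 ≈ 43.667)
z(E, C) = 131/3
X(I) = 2*I*(-187 + I) (X(I) = (-187 + I)*(2*I) = 2*I*(-187 + I))
z(-51, -29) - X(-66) = 131/3 - 2*(-66)*(-187 - 66) = 131/3 - 2*(-66)*(-253) = 131/3 - 1*33396 = 131/3 - 33396 = -100057/3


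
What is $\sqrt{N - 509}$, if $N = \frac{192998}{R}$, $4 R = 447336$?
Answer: $\frac{i \sqrt{176233323102}}{18639} \approx 22.523 i$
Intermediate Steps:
$R = 111834$ ($R = \frac{1}{4} \cdot 447336 = 111834$)
$N = \frac{96499}{55917}$ ($N = \frac{192998}{111834} = 192998 \cdot \frac{1}{111834} = \frac{96499}{55917} \approx 1.7258$)
$\sqrt{N - 509} = \sqrt{\frac{96499}{55917} - 509} = \sqrt{- \frac{28365254}{55917}} = \frac{i \sqrt{176233323102}}{18639}$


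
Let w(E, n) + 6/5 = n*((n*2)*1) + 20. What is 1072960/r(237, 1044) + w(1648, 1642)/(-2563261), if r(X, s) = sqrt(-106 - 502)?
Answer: -26961734/12816305 - 134120*I*sqrt(38)/19 ≈ -2.1037 - 43514.0*I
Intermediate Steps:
r(X, s) = 4*I*sqrt(38) (r(X, s) = sqrt(-608) = 4*I*sqrt(38))
w(E, n) = 94/5 + 2*n**2 (w(E, n) = -6/5 + (n*((n*2)*1) + 20) = -6/5 + (n*((2*n)*1) + 20) = -6/5 + (n*(2*n) + 20) = -6/5 + (2*n**2 + 20) = -6/5 + (20 + 2*n**2) = 94/5 + 2*n**2)
1072960/r(237, 1044) + w(1648, 1642)/(-2563261) = 1072960/((4*I*sqrt(38))) + (94/5 + 2*1642**2)/(-2563261) = 1072960*(-I*sqrt(38)/152) + (94/5 + 2*2696164)*(-1/2563261) = -134120*I*sqrt(38)/19 + (94/5 + 5392328)*(-1/2563261) = -134120*I*sqrt(38)/19 + (26961734/5)*(-1/2563261) = -134120*I*sqrt(38)/19 - 26961734/12816305 = -26961734/12816305 - 134120*I*sqrt(38)/19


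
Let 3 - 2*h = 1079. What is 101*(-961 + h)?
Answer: -151399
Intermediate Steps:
h = -538 (h = 3/2 - ½*1079 = 3/2 - 1079/2 = -538)
101*(-961 + h) = 101*(-961 - 538) = 101*(-1499) = -151399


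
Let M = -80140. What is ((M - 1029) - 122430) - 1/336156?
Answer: -68441025445/336156 ≈ -2.0360e+5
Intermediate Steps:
((M - 1029) - 122430) - 1/336156 = ((-80140 - 1029) - 122430) - 1/336156 = (-81169 - 122430) - 1*1/336156 = -203599 - 1/336156 = -68441025445/336156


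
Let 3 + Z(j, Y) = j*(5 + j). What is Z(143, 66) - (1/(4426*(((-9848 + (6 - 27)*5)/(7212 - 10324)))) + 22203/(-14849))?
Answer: 6921488433426144/327063910661 ≈ 21163.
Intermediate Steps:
Z(j, Y) = -3 + j*(5 + j)
Z(143, 66) - (1/(4426*(((-9848 + (6 - 27)*5)/(7212 - 10324)))) + 22203/(-14849)) = (-3 + 143² + 5*143) - (1/(4426*(((-9848 + (6 - 27)*5)/(7212 - 10324)))) + 22203/(-14849)) = (-3 + 20449 + 715) - (1/(4426*(((-9848 - 21*5)/(-3112)))) + 22203*(-1/14849)) = 21161 - (1/(4426*(((-9848 - 105)*(-1/3112)))) - 22203/14849) = 21161 - (1/(4426*((-9953*(-1/3112)))) - 22203/14849) = 21161 - (1/(4426*(9953/3112)) - 22203/14849) = 21161 - ((1/4426)*(3112/9953) - 22203/14849) = 21161 - (1556/22025989 - 22203/14849) = 21161 - 1*(-489019928723/327063910661) = 21161 + 489019928723/327063910661 = 6921488433426144/327063910661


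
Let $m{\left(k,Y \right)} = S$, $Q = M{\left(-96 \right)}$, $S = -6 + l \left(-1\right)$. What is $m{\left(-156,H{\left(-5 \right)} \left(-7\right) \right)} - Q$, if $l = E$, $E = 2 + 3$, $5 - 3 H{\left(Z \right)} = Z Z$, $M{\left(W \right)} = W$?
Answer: $85$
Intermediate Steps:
$H{\left(Z \right)} = \frac{5}{3} - \frac{Z^{2}}{3}$ ($H{\left(Z \right)} = \frac{5}{3} - \frac{Z Z}{3} = \frac{5}{3} - \frac{Z^{2}}{3}$)
$E = 5$
$l = 5$
$S = -11$ ($S = -6 + 5 \left(-1\right) = -6 - 5 = -11$)
$Q = -96$
$m{\left(k,Y \right)} = -11$
$m{\left(-156,H{\left(-5 \right)} \left(-7\right) \right)} - Q = -11 - -96 = -11 + 96 = 85$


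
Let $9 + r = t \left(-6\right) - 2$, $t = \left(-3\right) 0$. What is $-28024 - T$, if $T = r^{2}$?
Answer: $-28145$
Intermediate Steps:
$t = 0$
$r = -11$ ($r = -9 + \left(0 \left(-6\right) - 2\right) = -9 + \left(0 - 2\right) = -9 - 2 = -11$)
$T = 121$ ($T = \left(-11\right)^{2} = 121$)
$-28024 - T = -28024 - 121 = -28145$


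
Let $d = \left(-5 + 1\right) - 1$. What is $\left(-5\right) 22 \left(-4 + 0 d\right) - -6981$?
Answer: $7421$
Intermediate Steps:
$d = -5$ ($d = -4 - 1 = -5$)
$\left(-5\right) 22 \left(-4 + 0 d\right) - -6981 = \left(-5\right) 22 \left(-4 + 0 \left(-5\right)\right) - -6981 = - 110 \left(-4 + 0\right) + 6981 = \left(-110\right) \left(-4\right) + 6981 = 440 + 6981 = 7421$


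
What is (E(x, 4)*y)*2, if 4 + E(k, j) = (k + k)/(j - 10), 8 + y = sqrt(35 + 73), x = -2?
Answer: 160/3 - 40*sqrt(3) ≈ -15.949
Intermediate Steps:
y = -8 + 6*sqrt(3) (y = -8 + sqrt(35 + 73) = -8 + sqrt(108) = -8 + 6*sqrt(3) ≈ 2.3923)
E(k, j) = -4 + 2*k/(-10 + j) (E(k, j) = -4 + (k + k)/(j - 10) = -4 + (2*k)/(-10 + j) = -4 + 2*k/(-10 + j))
(E(x, 4)*y)*2 = ((2*(20 - 2 - 2*4)/(-10 + 4))*(-8 + 6*sqrt(3)))*2 = ((2*(20 - 2 - 8)/(-6))*(-8 + 6*sqrt(3)))*2 = ((2*(-1/6)*10)*(-8 + 6*sqrt(3)))*2 = -10*(-8 + 6*sqrt(3))/3*2 = (80/3 - 20*sqrt(3))*2 = 160/3 - 40*sqrt(3)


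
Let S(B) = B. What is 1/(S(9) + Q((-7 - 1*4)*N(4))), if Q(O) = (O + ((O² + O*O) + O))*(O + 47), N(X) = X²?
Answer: -1/7946391 ≈ -1.2584e-7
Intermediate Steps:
Q(O) = (47 + O)*(2*O + 2*O²) (Q(O) = (O + ((O² + O²) + O))*(47 + O) = (O + (2*O² + O))*(47 + O) = (O + (O + 2*O²))*(47 + O) = (2*O + 2*O²)*(47 + O) = (47 + O)*(2*O + 2*O²))
1/(S(9) + Q((-7 - 1*4)*N(4))) = 1/(9 + 2*((-7 - 1*4)*4²)*(47 + ((-7 - 1*4)*4²)² + 48*((-7 - 1*4)*4²))) = 1/(9 + 2*((-7 - 4)*16)*(47 + ((-7 - 4)*16)² + 48*((-7 - 4)*16))) = 1/(9 + 2*(-11*16)*(47 + (-11*16)² + 48*(-11*16))) = 1/(9 + 2*(-176)*(47 + (-176)² + 48*(-176))) = 1/(9 + 2*(-176)*(47 + 30976 - 8448)) = 1/(9 + 2*(-176)*22575) = 1/(9 - 7946400) = 1/(-7946391) = -1/7946391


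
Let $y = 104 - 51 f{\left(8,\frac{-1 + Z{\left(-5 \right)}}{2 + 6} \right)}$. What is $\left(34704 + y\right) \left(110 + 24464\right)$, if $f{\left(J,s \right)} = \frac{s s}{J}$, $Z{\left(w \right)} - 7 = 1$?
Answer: $\frac{218944473539}{256} \approx 8.5525 \cdot 10^{8}$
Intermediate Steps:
$Z{\left(w \right)} = 8$ ($Z{\left(w \right)} = 7 + 1 = 8$)
$f{\left(J,s \right)} = \frac{s^{2}}{J}$
$y = \frac{50749}{512}$ ($y = 104 - 51 \frac{\left(\frac{-1 + 8}{2 + 6}\right)^{2}}{8} = 104 - 51 \frac{\left(\frac{7}{8}\right)^{2}}{8} = 104 - 51 \cdot \frac{1}{8} \cdot \frac{49}{64} = 104 - \frac{2499}{512} = \frac{50749}{512} \approx 99.119$)
$\left(34704 + y\right) \left(110 + 24464\right) = \left(34704 + \frac{50749}{512}\right) \left(110 + 24464\right) = \frac{17819197}{512} \cdot 24574 = \frac{218944473539}{256}$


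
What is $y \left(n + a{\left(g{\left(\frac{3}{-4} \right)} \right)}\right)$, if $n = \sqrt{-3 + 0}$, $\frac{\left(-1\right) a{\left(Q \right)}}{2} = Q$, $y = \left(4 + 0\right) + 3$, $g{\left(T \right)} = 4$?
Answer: $-56 + 7 i \sqrt{3} \approx -56.0 + 12.124 i$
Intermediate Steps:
$y = 7$ ($y = 4 + 3 = 7$)
$a{\left(Q \right)} = - 2 Q$
$n = i \sqrt{3}$ ($n = \sqrt{-3} = i \sqrt{3} \approx 1.732 i$)
$y \left(n + a{\left(g{\left(\frac{3}{-4} \right)} \right)}\right) = 7 \left(i \sqrt{3} - 8\right) = 7 \left(-8 + i \sqrt{3}\right) = -56 + 7 i \sqrt{3}$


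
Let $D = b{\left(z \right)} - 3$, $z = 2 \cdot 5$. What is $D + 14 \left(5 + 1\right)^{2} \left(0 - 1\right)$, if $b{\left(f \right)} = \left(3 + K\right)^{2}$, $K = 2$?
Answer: $-482$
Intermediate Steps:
$z = 10$
$b{\left(f \right)} = 25$ ($b{\left(f \right)} = \left(3 + 2\right)^{2} = 5^{2} = 25$)
$D = 22$ ($D = 25 - 3 = 22$)
$D + 14 \left(5 + 1\right)^{2} \left(0 - 1\right) = 22 + 14 \left(5 + 1\right)^{2} \left(0 - 1\right) = 22 + 14 \cdot 6^{2} \left(-1\right) = 22 + 14 \cdot 36 \left(-1\right) = 22 + 14 \left(-36\right) = 22 - 504 = -482$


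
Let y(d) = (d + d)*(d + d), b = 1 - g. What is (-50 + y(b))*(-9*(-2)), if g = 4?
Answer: -252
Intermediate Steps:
b = -3 (b = 1 - 1*4 = 1 - 4 = -3)
y(d) = 4*d**2 (y(d) = (2*d)*(2*d) = 4*d**2)
(-50 + y(b))*(-9*(-2)) = (-50 + 4*(-3)**2)*(-9*(-2)) = (-50 + 4*9)*18 = (-50 + 36)*18 = -14*18 = -252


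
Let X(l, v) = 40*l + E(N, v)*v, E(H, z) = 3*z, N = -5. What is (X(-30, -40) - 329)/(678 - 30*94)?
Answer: -3271/2142 ≈ -1.5271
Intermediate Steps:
X(l, v) = 3*v² + 40*l (X(l, v) = 40*l + (3*v)*v = 40*l + 3*v² = 3*v² + 40*l)
(X(-30, -40) - 329)/(678 - 30*94) = ((3*(-40)² + 40*(-30)) - 329)/(678 - 30*94) = ((3*1600 - 1200) - 329)/(678 - 2820) = ((4800 - 1200) - 329)/(-2142) = (3600 - 329)*(-1/2142) = 3271*(-1/2142) = -3271/2142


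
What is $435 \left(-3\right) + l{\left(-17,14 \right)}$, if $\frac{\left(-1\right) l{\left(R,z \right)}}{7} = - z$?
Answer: $-1207$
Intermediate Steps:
$l{\left(R,z \right)} = 7 z$ ($l{\left(R,z \right)} = - 7 \left(- z\right) = 7 z$)
$435 \left(-3\right) + l{\left(-17,14 \right)} = 435 \left(-3\right) + 7 \cdot 14 = -1305 + 98 = -1207$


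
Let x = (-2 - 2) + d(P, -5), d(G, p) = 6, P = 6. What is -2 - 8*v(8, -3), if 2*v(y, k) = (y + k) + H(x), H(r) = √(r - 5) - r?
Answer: -14 - 4*I*√3 ≈ -14.0 - 6.9282*I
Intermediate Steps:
x = 2 (x = (-2 - 2) + 6 = -4 + 6 = 2)
H(r) = √(-5 + r) - r
v(y, k) = -1 + k/2 + y/2 + I*√3/2 (v(y, k) = ((y + k) + (√(-5 + 2) - 1*2))/2 = ((k + y) + (√(-3) - 2))/2 = ((k + y) + (I*√3 - 2))/2 = ((k + y) + (-2 + I*√3))/2 = (-2 + k + y + I*√3)/2 = -1 + k/2 + y/2 + I*√3/2)
-2 - 8*v(8, -3) = -2 - 8*(-1 + (½)*(-3) + (½)*8 + I*√3/2) = -2 - 8*(-1 - 3/2 + 4 + I*√3/2) = -2 - 8*(3/2 + I*√3/2) = -2 + (-12 - 4*I*√3) = -14 - 4*I*√3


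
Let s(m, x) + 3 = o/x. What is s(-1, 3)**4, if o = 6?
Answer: 1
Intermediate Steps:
s(m, x) = -3 + 6/x
s(-1, 3)**4 = (-3 + 6/3)**4 = (-3 + 6*(1/3))**4 = (-3 + 2)**4 = (-1)**4 = 1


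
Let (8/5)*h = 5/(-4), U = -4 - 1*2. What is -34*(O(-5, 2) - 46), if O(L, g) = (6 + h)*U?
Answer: 21029/8 ≈ 2628.6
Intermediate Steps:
U = -6 (U = -4 - 2 = -6)
h = -25/32 (h = 5*(5/(-4))/8 = 5*(5*(-¼))/8 = (5/8)*(-5/4) = -25/32 ≈ -0.78125)
O(L, g) = -501/16 (O(L, g) = (6 - 25/32)*(-6) = (167/32)*(-6) = -501/16)
-34*(O(-5, 2) - 46) = -34*(-501/16 - 46) = -34*(-1237/16) = 21029/8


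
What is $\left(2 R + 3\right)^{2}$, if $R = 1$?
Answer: $25$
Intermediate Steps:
$\left(2 R + 3\right)^{2} = \left(2 \cdot 1 + 3\right)^{2} = \left(2 + 3\right)^{2} = 5^{2} = 25$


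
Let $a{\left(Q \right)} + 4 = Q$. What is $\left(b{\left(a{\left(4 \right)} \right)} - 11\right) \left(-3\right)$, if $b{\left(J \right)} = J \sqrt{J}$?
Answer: $33$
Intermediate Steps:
$a{\left(Q \right)} = -4 + Q$
$b{\left(J \right)} = J^{\frac{3}{2}}$
$\left(b{\left(a{\left(4 \right)} \right)} - 11\right) \left(-3\right) = \left(\left(-4 + 4\right)^{\frac{3}{2}} - 11\right) \left(-3\right) = \left(0^{\frac{3}{2}} - 11\right) \left(-3\right) = \left(0 - 11\right) \left(-3\right) = \left(-11\right) \left(-3\right) = 33$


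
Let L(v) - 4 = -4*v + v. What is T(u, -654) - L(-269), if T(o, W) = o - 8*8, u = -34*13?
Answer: -1317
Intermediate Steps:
u = -442
T(o, W) = -64 + o (T(o, W) = o - 64 = -64 + o)
L(v) = 4 - 3*v (L(v) = 4 + (-4*v + v) = 4 - 3*v)
T(u, -654) - L(-269) = (-64 - 442) - (4 - 3*(-269)) = -506 - (4 + 807) = -506 - 1*811 = -506 - 811 = -1317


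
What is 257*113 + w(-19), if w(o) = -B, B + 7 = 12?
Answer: 29036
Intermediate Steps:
B = 5 (B = -7 + 12 = 5)
w(o) = -5 (w(o) = -1*5 = -5)
257*113 + w(-19) = 257*113 - 5 = 29041 - 5 = 29036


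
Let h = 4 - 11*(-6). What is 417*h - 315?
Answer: 28875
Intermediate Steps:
h = 70 (h = 4 + 66 = 70)
417*h - 315 = 417*70 - 315 = 29190 - 315 = 28875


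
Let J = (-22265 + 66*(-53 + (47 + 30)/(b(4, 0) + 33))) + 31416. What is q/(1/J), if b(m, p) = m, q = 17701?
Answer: 3792315343/37 ≈ 1.0249e+8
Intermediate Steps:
J = 214243/37 (J = (-22265 + 66*(-53 + (47 + 30)/(4 + 33))) + 31416 = (-22265 + 66*(-53 + 77/37)) + 31416 = (-22265 + 66*(-1884/37)) + 31416 = (-22265 - 124344/37) + 31416 = -948149/37 + 31416 = 214243/37 ≈ 5790.4)
q/(1/J) = 17701/(1/(214243/37)) = 17701/(37/214243) = 17701*(214243/37) = 3792315343/37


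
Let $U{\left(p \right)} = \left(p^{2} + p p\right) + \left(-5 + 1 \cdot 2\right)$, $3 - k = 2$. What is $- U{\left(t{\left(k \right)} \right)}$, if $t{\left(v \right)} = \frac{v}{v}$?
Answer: $1$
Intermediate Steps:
$k = 1$ ($k = 3 - 2 = 1$)
$t{\left(v \right)} = 1$
$U{\left(p \right)} = -3 + 2 p^{2}$ ($U{\left(p \right)} = \left(p^{2} + p^{2}\right) + \left(-5 + 2\right) = 2 p^{2} - 3 = -3 + 2 p^{2}$)
$- U{\left(t{\left(k \right)} \right)} = - (-3 + 2 \cdot 1^{2}) = - (-3 + 2 \cdot 1) = - (-3 + 2) = \left(-1\right) \left(-1\right) = 1$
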